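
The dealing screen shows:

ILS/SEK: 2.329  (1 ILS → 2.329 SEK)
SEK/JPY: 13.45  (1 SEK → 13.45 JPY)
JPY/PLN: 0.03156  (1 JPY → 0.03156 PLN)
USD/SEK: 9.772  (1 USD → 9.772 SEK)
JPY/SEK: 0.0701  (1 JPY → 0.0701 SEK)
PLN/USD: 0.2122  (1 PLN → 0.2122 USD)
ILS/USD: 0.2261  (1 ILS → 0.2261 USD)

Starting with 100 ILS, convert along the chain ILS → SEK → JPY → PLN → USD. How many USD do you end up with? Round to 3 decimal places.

100 ILS × 2.329 = 232.9 SEK
232.9 SEK × 13.45 = 3132.505 JPY
3132.505 JPY × 0.03156 = 98.8618578 PLN
98.8618578 PLN × 0.2122 = 20.97848622516 USD

20.978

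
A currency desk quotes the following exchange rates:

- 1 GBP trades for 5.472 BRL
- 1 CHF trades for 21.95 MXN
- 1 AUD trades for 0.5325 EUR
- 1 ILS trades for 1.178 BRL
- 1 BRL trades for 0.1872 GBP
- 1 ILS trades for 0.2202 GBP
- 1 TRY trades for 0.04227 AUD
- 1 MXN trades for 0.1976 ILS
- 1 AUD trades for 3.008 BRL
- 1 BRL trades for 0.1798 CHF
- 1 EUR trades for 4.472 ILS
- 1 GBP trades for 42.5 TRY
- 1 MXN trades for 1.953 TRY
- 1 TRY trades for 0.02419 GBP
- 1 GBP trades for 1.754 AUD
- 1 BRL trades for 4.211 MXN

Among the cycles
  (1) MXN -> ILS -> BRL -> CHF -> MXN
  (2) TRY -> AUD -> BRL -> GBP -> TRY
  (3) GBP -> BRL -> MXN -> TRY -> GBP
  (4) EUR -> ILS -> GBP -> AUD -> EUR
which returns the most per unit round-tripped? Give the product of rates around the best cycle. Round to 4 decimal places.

1.0886

(1) 0.1976 × 1.178 × 0.1798 × 21.95 = 0.91866
(2) 0.04227 × 3.008 × 0.1872 × 42.5 = 1.01159
(3) 5.472 × 4.211 × 1.953 × 0.02419 = 1.08860
(4) 4.472 × 0.2202 × 1.754 × 0.5325 = 0.91975
Highest is cycle (3) at 1.0886 (>1, arbitrage).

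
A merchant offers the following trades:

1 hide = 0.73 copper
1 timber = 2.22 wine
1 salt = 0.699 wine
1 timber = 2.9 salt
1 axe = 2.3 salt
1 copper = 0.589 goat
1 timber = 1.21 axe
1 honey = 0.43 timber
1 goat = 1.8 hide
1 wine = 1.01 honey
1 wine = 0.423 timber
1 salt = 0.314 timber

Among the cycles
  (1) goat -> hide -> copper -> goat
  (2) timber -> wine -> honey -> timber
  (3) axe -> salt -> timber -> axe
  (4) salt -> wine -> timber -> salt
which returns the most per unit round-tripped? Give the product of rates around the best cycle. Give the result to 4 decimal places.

(1) 1.8 × 0.73 × 0.589 = 0.77395
(2) 2.22 × 1.01 × 0.43 = 0.96415
(3) 2.3 × 0.314 × 1.21 = 0.87386
(4) 0.699 × 0.423 × 2.9 = 0.85746
Highest is cycle (2) at 0.9641 (≤1, no arbitrage).

0.9641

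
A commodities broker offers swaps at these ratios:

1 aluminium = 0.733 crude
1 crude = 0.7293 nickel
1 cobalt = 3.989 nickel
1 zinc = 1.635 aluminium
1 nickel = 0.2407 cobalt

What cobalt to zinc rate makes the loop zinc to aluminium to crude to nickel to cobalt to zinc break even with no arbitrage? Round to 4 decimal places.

4.7533

Known legs of the cycle: 1.635 × 0.733 × 0.7293 × 0.2407 = 0.21037979882205
For no arbitrage the full-cycle product must be 1, so the missing rate is 1 / 0.21037979882205 ≈ 4.753308.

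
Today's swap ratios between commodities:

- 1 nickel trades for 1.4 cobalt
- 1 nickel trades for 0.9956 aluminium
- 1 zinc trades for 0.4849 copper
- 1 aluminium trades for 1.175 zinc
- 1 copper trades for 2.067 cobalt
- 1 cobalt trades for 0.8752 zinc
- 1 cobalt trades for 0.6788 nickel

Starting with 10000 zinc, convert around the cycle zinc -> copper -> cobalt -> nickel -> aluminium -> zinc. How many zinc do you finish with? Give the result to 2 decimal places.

7958.98

10000 zinc × 0.4849 = 4849 copper
4849 copper × 2.067 = 10022.883 cobalt
10022.883 cobalt × 0.6788 = 6803.5329804 nickel
6803.5329804 nickel × 0.9956 = 6773.59743528624 aluminium
6773.59743528624 aluminium × 1.175 = 7958.976986461332 zinc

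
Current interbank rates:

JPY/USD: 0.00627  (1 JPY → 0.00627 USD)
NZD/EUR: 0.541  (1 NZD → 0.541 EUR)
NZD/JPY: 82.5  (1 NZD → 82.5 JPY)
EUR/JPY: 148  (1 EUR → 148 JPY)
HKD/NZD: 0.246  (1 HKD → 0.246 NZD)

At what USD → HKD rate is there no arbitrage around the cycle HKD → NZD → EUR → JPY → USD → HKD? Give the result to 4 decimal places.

8.0973

Known legs of the cycle: 0.246 × 0.541 × 148 × 0.00627 = 0.12349848456
For no arbitrage the full-cycle product must be 1, so the missing rate is 1 / 0.12349848456 ≈ 8.097265.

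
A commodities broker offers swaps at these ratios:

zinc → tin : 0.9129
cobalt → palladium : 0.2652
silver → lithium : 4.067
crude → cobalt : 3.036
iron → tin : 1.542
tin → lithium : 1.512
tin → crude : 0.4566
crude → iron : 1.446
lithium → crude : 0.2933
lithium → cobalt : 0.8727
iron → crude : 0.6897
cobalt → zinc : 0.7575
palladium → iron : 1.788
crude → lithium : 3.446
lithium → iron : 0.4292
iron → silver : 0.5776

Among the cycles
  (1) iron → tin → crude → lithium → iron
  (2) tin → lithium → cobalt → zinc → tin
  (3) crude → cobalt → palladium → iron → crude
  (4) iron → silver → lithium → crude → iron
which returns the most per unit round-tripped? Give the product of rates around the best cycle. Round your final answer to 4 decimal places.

1.0413

(1) 1.542 × 0.4566 × 3.446 × 0.4292 = 1.04135
(2) 1.512 × 0.8727 × 0.7575 × 0.9129 = 0.91248
(3) 3.036 × 0.2652 × 1.788 × 0.6897 = 0.99289
(4) 0.5776 × 4.067 × 0.2933 × 1.446 = 0.99628
Highest is cycle (1) at 1.0413 (>1, arbitrage).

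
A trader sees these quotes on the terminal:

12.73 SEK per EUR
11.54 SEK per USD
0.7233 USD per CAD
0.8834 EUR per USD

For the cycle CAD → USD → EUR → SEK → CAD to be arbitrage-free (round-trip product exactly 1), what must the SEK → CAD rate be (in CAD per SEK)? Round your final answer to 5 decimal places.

0.12294

Known legs of the cycle: 0.7233 × 0.8834 × 12.73 = 8.1340017906
For no arbitrage the full-cycle product must be 1, so the missing rate is 1 / 8.1340017906 ≈ 0.1229407.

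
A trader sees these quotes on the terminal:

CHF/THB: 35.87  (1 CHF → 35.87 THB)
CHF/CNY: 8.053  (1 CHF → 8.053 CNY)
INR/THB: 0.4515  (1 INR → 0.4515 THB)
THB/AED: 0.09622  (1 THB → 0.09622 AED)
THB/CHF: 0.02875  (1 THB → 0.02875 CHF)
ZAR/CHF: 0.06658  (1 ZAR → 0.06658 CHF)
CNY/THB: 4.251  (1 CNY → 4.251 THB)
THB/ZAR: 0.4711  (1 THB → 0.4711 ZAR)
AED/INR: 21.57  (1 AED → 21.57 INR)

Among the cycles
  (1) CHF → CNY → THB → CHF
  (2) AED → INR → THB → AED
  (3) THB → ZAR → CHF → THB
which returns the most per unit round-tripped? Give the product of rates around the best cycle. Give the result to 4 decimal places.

1.1251

(1) 8.053 × 4.251 × 0.02875 = 0.98421
(2) 21.57 × 0.4515 × 0.09622 = 0.93707
(3) 0.4711 × 0.06658 × 35.87 = 1.12509
Highest is cycle (3) at 1.1251 (>1, arbitrage).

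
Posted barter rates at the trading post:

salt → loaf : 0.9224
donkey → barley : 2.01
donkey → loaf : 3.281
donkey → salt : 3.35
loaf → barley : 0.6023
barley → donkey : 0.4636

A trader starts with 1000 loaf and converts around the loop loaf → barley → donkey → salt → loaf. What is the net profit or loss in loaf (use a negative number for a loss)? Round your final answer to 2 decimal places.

-137.18

1000 loaf × 0.6023 = 602.3 barley
602.3 barley × 0.4636 = 279.22628 donkey
279.22628 donkey × 3.35 = 935.408038 salt
935.408038 salt × 0.9224 = 862.8203742512 loaf
Net change: 862.8203742512 − 1000 = -137.1796257488 loaf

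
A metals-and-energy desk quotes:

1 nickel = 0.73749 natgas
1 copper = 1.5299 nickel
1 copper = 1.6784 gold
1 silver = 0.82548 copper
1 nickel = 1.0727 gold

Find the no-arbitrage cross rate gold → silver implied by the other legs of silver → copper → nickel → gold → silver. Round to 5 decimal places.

Known legs of the cycle: 0.82548 × 1.5299 × 1.0727 = 1.3547148166404
For no arbitrage the full-cycle product must be 1, so the missing rate is 1 / 1.3547148166404 ≈ 0.7381627.

0.73816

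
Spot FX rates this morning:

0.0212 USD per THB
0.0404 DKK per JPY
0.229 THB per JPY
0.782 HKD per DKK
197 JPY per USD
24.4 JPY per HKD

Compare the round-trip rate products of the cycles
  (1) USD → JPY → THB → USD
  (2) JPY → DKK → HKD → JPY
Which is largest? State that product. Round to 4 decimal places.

0.9564

(1) 197 × 0.229 × 0.0212 = 0.95640
(2) 0.0404 × 0.782 × 24.4 = 0.77086
Highest is cycle (1) at 0.9564 (≤1, no arbitrage).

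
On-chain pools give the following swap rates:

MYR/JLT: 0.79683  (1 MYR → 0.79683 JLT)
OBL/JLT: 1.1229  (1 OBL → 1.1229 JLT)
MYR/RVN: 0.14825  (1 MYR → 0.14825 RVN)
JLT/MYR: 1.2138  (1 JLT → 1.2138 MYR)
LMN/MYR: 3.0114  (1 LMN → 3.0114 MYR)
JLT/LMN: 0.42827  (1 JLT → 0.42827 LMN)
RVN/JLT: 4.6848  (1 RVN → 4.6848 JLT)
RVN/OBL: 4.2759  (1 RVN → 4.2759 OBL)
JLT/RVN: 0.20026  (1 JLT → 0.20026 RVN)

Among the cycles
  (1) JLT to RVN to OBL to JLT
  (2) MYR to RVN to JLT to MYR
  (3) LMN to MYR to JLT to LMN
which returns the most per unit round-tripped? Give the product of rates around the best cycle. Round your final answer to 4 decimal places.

1.0277

(1) 0.20026 × 4.2759 × 1.1229 = 0.96153
(2) 0.14825 × 4.6848 × 1.2138 = 0.84301
(3) 3.0114 × 0.79683 × 0.42827 = 1.02767
Highest is cycle (3) at 1.0277 (>1, arbitrage).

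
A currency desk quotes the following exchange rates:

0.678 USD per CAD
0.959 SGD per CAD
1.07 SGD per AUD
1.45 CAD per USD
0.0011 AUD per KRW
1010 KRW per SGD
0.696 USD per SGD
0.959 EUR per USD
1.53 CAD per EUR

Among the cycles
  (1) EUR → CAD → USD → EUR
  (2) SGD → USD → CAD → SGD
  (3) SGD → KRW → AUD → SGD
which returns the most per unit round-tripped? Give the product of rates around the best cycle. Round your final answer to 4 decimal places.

1.1888

(1) 1.53 × 0.678 × 0.959 = 0.99481
(2) 0.696 × 1.45 × 0.959 = 0.96782
(3) 1010 × 0.0011 × 1.07 = 1.18877
Highest is cycle (3) at 1.1888 (>1, arbitrage).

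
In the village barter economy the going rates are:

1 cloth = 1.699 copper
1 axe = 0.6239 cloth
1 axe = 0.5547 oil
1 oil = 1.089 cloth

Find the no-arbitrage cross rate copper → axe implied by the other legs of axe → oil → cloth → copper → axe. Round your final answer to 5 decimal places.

0.97436

Known legs of the cycle: 0.5547 × 1.089 × 1.699 = 1.0263120417
For no arbitrage the full-cycle product must be 1, so the missing rate is 1 / 1.0263120417 ≈ 0.9743625.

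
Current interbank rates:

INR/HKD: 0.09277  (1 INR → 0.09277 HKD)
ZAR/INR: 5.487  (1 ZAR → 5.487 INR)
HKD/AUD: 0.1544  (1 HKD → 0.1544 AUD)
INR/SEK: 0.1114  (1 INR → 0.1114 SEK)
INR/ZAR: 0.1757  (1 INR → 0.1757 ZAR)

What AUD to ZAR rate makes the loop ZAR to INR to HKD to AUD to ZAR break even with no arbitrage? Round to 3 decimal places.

Known legs of the cycle: 5.487 × 0.09277 × 0.1544 = 0.078594076056
For no arbitrage the full-cycle product must be 1, so the missing rate is 1 / 0.078594076056 ≈ 12.72361.

12.724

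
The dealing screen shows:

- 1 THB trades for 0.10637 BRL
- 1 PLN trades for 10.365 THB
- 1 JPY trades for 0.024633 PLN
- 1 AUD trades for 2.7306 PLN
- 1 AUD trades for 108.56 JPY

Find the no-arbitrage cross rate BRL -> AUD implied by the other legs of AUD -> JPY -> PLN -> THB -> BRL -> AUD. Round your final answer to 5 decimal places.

0.33918

Known legs of the cycle: 108.56 × 0.024633 × 10.365 × 0.10637 = 2.948326711869924
For no arbitrage the full-cycle product must be 1, so the missing rate is 1 / 2.948326711869924 ≈ 0.3391754.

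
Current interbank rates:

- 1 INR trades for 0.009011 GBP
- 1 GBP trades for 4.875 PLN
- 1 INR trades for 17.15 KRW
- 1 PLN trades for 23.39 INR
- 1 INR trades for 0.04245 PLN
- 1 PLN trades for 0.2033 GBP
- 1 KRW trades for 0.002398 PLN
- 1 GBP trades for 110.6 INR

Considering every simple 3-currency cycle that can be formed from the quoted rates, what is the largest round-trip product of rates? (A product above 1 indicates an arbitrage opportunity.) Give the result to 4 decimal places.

1.0275

GBP→PLN→INR→GBP: 4.875 × 23.39 × 0.009011 = 1.02749
INR→KRW→PLN→INR: 17.15 × 0.002398 × 23.39 = 0.96193
GBP→INR→PLN→GBP: 110.6 × 0.04245 × 0.2033 = 0.95449
Maximum is GBP→PLN→INR→GBP at 1.0275; arbitrage exists.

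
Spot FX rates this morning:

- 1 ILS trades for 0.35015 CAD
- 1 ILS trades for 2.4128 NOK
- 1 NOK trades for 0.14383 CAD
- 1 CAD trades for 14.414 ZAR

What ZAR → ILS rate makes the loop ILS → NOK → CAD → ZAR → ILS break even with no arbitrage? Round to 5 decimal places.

Known legs of the cycle: 2.4128 × 0.14383 × 14.414 = 5.002134007936
For no arbitrage the full-cycle product must be 1, so the missing rate is 1 / 5.002134007936 ≈ 0.1999147.

0.19991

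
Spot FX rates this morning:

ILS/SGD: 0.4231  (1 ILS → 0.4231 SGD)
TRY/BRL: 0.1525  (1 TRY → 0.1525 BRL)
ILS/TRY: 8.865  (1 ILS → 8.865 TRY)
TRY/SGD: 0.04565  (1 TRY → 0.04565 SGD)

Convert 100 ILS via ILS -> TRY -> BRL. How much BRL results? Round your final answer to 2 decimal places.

135.19

100 ILS × 8.865 = 886.5 TRY
886.5 TRY × 0.1525 = 135.19125 BRL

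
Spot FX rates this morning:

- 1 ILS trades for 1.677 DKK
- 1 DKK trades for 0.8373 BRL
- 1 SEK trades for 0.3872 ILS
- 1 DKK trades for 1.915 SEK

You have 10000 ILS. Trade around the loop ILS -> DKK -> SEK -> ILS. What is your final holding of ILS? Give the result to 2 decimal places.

12434.75

10000 ILS × 1.677 = 16770 DKK
16770 DKK × 1.915 = 32114.55 SEK
32114.55 SEK × 0.3872 = 12434.75376 ILS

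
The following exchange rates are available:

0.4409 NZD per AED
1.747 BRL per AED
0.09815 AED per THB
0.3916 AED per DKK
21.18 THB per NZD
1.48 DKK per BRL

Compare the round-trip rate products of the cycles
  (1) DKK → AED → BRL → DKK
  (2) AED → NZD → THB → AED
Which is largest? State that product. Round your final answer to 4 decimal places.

(1) 0.3916 × 1.747 × 1.48 = 1.01251
(2) 0.4409 × 21.18 × 0.09815 = 0.91655
Highest is cycle (1) at 1.0125 (>1, arbitrage).

1.0125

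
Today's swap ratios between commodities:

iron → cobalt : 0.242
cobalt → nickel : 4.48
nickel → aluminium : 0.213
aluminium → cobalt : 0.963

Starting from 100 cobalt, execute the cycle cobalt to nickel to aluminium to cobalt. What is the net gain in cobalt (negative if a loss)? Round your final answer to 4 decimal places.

100 cobalt × 4.48 = 448 nickel
448 nickel × 0.213 = 95.424 aluminium
95.424 aluminium × 0.963 = 91.893312 cobalt
Net change: 91.893312 − 100 = -8.106688 cobalt

-8.1067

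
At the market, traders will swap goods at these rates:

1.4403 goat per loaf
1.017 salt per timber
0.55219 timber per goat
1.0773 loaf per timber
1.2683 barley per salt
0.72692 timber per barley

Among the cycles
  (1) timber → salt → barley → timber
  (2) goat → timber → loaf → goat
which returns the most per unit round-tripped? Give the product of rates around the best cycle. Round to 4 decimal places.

0.9376

(1) 1.017 × 1.2683 × 0.72692 = 0.93763
(2) 0.55219 × 1.0773 × 1.4403 = 0.85680
Highest is cycle (1) at 0.9376 (≤1, no arbitrage).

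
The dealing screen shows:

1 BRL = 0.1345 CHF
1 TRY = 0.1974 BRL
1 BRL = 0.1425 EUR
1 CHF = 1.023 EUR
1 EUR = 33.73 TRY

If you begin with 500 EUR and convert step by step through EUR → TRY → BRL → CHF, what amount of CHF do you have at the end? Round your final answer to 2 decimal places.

447.77

500 EUR × 33.73 = 16865 TRY
16865 TRY × 0.1974 = 3329.151 BRL
3329.151 BRL × 0.1345 = 447.7708095 CHF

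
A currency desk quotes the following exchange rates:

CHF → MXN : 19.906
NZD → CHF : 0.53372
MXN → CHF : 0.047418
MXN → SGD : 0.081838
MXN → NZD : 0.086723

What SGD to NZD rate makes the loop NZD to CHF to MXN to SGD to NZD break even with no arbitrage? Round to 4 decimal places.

1.1501

Known legs of the cycle: 0.53372 × 19.906 × 0.081838 = 0.86946576092816
For no arbitrage the full-cycle product must be 1, so the missing rate is 1 / 0.86946576092816 ≈ 1.150132.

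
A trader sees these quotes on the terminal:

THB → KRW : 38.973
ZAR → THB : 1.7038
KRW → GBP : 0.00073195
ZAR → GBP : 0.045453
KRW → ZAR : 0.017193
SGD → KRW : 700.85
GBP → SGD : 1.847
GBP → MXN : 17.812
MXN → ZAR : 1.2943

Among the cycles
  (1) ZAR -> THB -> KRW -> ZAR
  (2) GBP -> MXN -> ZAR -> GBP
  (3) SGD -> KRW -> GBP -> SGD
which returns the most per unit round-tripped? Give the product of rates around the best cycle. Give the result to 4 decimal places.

1.1417

(1) 1.7038 × 38.973 × 0.017193 = 1.14165
(2) 17.812 × 1.2943 × 0.045453 = 1.04788
(3) 700.85 × 0.00073195 × 1.847 = 0.94749
Highest is cycle (1) at 1.1417 (>1, arbitrage).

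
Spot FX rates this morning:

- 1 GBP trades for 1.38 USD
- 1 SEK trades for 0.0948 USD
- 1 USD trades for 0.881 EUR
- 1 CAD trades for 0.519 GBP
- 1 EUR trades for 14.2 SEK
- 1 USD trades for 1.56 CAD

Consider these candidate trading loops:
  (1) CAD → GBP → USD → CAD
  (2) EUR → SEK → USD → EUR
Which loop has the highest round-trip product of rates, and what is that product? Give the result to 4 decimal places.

1.1860

(1) 0.519 × 1.38 × 1.56 = 1.11730
(2) 14.2 × 0.0948 × 0.881 = 1.18597
Highest is cycle (2) at 1.1860 (>1, arbitrage).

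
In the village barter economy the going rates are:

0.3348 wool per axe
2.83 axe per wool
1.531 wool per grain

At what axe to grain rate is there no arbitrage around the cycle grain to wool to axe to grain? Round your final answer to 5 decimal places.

0.23080

Known legs of the cycle: 1.531 × 2.83 = 4.33273
For no arbitrage the full-cycle product must be 1, so the missing rate is 1 / 4.33273 ≈ 0.2308014.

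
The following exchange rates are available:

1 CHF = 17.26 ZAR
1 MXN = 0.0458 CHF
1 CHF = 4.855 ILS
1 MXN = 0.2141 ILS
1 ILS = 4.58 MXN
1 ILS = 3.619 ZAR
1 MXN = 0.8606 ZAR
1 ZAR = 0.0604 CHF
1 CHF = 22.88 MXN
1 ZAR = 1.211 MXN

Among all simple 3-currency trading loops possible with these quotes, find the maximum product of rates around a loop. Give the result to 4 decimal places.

MXN→ZAR→CHF→MXN: 0.8606 × 0.0604 × 22.88 = 1.18931
CHF→ILS→ZAR→CHF: 4.855 × 3.619 × 0.0604 = 1.06124
MXN→CHF→ILS→MXN: 0.0458 × 4.855 × 4.58 = 1.01840
MXN→CHF→ZAR→MXN: 0.0458 × 17.26 × 1.211 = 0.95731
MXN→ILS→ZAR→MXN: 0.2141 × 3.619 × 1.211 = 0.93832
Maximum is MXN→ZAR→CHF→MXN at 1.1893; arbitrage exists.

1.1893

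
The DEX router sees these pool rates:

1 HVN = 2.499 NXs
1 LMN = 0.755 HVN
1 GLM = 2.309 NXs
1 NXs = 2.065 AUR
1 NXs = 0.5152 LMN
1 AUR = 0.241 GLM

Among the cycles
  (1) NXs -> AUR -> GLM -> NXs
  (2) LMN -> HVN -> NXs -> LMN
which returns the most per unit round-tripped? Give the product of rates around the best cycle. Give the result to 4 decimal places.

1.1491

(1) 2.065 × 0.241 × 2.309 = 1.14911
(2) 0.755 × 2.499 × 0.5152 = 0.97205
Highest is cycle (1) at 1.1491 (>1, arbitrage).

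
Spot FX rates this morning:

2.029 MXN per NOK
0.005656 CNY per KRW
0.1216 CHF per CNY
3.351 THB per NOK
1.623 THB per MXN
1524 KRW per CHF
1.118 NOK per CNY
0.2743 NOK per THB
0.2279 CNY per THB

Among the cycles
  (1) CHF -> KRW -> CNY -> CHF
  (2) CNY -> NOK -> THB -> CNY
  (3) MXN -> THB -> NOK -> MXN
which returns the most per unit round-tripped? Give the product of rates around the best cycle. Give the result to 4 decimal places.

(1) 1524 × 0.005656 × 0.1216 = 1.04816
(2) 1.118 × 3.351 × 0.2279 = 0.85381
(3) 1.623 × 0.2743 × 2.029 = 0.90329
Highest is cycle (1) at 1.0482 (>1, arbitrage).

1.0482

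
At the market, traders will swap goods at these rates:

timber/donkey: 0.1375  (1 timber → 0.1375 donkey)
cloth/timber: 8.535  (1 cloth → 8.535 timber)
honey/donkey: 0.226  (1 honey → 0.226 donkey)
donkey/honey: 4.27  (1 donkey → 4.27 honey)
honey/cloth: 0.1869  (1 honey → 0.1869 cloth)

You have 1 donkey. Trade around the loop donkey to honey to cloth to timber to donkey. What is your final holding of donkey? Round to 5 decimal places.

0.93658

1 donkey × 4.27 = 4.27 honey
4.27 honey × 0.1869 = 0.798063 cloth
0.798063 cloth × 8.535 = 6.811467705 timber
6.811467705 timber × 0.1375 = 0.9365768094375 donkey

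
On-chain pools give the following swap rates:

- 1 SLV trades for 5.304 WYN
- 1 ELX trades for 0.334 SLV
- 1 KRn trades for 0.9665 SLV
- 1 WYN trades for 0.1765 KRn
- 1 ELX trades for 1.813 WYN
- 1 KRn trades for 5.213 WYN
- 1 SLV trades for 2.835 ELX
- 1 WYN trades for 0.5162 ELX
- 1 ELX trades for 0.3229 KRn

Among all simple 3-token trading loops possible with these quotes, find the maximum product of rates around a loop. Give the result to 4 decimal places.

0.9145

ELX→SLV→WYN→ELX: 0.334 × 5.304 × 0.5162 = 0.91447
KRn→SLV→WYN→KRn: 0.9665 × 5.304 × 0.1765 = 0.90479
KRn→SLV→ELX→KRn: 0.9665 × 2.835 × 0.3229 = 0.88475
KRn→WYN→ELX→KRn: 5.213 × 0.5162 × 0.3229 = 0.86891
Maximum is ELX→SLV→WYN→ELX at 0.9145; no arbitrage — every cycle loses value.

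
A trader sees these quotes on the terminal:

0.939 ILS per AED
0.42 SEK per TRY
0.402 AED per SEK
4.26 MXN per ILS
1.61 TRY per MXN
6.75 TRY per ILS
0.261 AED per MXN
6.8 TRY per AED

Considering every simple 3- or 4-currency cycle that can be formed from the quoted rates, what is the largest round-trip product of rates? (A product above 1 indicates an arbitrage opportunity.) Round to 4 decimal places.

1.1481

TRY→SEK→AED→TRY: 0.42 × 0.402 × 6.8 = 1.14811
TRY→SEK→AED→ILS→TRY: 0.42 × 0.402 × 0.939 × 6.75 = 1.07015
ILS→MXN→AED→ILS: 4.26 × 0.261 × 0.939 = 1.04404
Maximum is TRY→SEK→AED→TRY at 1.1481; arbitrage exists.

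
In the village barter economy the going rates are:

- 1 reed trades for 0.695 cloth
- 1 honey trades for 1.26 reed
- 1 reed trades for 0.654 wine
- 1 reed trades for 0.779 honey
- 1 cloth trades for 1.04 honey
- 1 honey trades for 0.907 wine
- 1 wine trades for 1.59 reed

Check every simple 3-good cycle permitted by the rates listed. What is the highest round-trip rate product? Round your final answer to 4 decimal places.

1.1234

honey→wine→reed→honey: 0.907 × 1.59 × 0.779 = 1.12342
honey→reed→cloth→honey: 1.26 × 0.695 × 1.04 = 0.91073
Maximum is honey→wine→reed→honey at 1.1234; arbitrage exists.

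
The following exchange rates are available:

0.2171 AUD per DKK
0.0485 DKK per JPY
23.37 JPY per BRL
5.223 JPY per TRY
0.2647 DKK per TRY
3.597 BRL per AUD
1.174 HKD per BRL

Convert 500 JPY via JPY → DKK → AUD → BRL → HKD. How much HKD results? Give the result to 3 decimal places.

500 JPY × 0.0485 = 24.25 DKK
24.25 DKK × 0.2171 = 5.264675 AUD
5.264675 AUD × 3.597 = 18.937035975 BRL
18.937035975 BRL × 1.174 = 22.23208023465 HKD

22.232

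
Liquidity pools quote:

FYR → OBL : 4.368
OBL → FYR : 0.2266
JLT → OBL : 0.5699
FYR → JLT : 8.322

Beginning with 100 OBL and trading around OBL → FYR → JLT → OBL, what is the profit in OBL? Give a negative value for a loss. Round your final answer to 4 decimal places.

100 OBL × 0.2266 = 22.66 FYR
22.66 FYR × 8.322 = 188.57652 JLT
188.57652 JLT × 0.5699 = 107.469758748 OBL
Net change: 107.469758748 − 100 = 7.469758748 OBL

7.4698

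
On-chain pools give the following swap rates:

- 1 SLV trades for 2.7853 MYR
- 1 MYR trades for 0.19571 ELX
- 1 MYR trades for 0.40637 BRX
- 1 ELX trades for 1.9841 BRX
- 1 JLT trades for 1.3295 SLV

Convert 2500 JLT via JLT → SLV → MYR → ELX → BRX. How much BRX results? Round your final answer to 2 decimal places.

2500 JLT × 1.3295 = 3323.75 SLV
3323.75 SLV × 2.7853 = 9257.640875 MYR
9257.640875 MYR × 0.19571 = 1811.81289564625 ELX
1811.81289564625 ELX × 1.9841 = 3594.817966251724625 BRX

3594.82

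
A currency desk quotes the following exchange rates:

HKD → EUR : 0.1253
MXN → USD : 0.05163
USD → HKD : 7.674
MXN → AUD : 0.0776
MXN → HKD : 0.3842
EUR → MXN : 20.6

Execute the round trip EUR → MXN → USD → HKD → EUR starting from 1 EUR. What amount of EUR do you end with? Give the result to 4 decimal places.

1 EUR × 20.6 = 20.6 MXN
20.6 MXN × 0.05163 = 1.063578 USD
1.063578 USD × 7.674 = 8.161897572 HKD
8.161897572 HKD × 0.1253 = 1.0226857657716 EUR

1.0227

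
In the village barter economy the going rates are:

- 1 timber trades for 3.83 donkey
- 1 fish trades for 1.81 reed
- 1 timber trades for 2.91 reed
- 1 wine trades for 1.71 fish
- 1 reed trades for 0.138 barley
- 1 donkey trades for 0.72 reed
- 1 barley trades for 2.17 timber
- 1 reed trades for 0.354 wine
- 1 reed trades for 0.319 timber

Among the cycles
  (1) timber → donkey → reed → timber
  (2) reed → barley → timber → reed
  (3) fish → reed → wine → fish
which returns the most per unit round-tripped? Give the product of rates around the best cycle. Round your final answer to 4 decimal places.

(1) 3.83 × 0.72 × 0.319 = 0.87967
(2) 0.138 × 2.17 × 2.91 = 0.87143
(3) 1.81 × 0.354 × 1.71 = 1.09567
Highest is cycle (3) at 1.0957 (>1, arbitrage).

1.0957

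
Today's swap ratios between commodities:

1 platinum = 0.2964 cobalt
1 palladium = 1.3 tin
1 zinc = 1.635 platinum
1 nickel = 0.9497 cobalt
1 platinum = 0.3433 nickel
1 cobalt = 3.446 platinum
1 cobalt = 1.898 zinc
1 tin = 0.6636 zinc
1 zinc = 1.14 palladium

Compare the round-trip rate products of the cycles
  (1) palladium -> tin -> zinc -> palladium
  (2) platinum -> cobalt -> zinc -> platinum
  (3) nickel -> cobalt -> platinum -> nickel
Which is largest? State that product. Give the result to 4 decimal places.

(1) 1.3 × 0.6636 × 1.14 = 0.98346
(2) 0.2964 × 1.898 × 1.635 = 0.91980
(3) 0.9497 × 3.446 × 0.3433 = 1.12351
Highest is cycle (3) at 1.1235 (>1, arbitrage).

1.1235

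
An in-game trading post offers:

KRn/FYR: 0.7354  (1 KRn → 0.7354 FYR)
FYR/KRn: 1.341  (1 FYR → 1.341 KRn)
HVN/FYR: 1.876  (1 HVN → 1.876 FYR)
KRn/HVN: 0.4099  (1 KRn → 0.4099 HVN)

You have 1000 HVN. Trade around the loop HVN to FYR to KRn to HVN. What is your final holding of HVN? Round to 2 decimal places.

1031.19

1000 HVN × 1.876 = 1876 FYR
1876 FYR × 1.341 = 2515.716 KRn
2515.716 KRn × 0.4099 = 1031.1919884 HVN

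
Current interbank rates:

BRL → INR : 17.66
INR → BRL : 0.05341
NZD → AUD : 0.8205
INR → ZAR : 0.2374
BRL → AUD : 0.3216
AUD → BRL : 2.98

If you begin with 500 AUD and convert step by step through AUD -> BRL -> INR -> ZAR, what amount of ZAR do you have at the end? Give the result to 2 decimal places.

500 AUD × 2.98 = 1490 BRL
1490 BRL × 17.66 = 26313.4 INR
26313.4 INR × 0.2374 = 6246.80116 ZAR

6246.80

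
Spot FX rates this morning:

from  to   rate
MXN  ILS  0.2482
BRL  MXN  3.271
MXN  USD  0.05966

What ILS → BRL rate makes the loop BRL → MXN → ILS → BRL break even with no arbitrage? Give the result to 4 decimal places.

1.2317

Known legs of the cycle: 3.271 × 0.2482 = 0.8118622
For no arbitrage the full-cycle product must be 1, so the missing rate is 1 / 0.8118622 ≈ 1.231736.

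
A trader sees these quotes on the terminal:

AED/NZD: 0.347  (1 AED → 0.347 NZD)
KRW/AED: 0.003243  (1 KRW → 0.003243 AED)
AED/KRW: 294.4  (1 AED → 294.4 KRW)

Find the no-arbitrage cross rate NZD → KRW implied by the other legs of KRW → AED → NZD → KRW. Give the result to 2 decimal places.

Known legs of the cycle: 0.003243 × 0.347 = 0.001125321
For no arbitrage the full-cycle product must be 1, so the missing rate is 1 / 0.001125321 ≈ 888.6353.

888.64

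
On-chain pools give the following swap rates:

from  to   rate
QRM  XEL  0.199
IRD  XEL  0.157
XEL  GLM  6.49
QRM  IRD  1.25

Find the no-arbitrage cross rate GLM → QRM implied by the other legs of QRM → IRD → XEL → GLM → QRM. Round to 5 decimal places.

0.78514

Known legs of the cycle: 1.25 × 0.157 × 6.49 = 1.2736625
For no arbitrage the full-cycle product must be 1, so the missing rate is 1 / 1.2736625 ≈ 0.7851373.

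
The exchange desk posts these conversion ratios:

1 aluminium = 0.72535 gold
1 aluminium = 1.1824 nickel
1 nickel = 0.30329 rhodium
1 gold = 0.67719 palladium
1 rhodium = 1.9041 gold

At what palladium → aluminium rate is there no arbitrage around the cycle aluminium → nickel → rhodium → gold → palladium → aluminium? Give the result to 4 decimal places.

Known legs of the cycle: 1.1824 × 0.30329 × 1.9041 × 0.67719 = 0.462405298130187984
For no arbitrage the full-cycle product must be 1, so the missing rate is 1 / 0.462405298130187984 ≈ 2.162605.

2.1626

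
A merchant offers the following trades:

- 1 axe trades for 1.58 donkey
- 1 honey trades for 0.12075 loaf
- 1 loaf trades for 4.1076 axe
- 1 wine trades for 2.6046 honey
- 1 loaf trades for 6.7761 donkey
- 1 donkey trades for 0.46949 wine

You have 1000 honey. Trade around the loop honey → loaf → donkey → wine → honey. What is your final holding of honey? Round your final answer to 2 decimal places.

1000.54

1000 honey × 0.12075 = 120.75 loaf
120.75 loaf × 6.7761 = 818.214075 donkey
818.214075 donkey × 0.46949 = 384.14332607175 wine
384.14332607175 wine × 2.6046 = 1000.53970708648005 honey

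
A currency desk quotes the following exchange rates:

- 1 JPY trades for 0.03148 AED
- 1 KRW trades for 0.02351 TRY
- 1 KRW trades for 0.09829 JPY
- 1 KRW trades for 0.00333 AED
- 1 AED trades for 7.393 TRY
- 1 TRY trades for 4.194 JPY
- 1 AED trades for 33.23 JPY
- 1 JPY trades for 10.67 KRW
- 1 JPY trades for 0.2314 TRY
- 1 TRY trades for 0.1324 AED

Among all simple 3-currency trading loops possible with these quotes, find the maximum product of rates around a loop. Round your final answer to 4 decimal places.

1.1807

KRW→AED→JPY→KRW: 0.00333 × 33.23 × 10.67 = 1.18070
TRY→JPY→KRW→TRY: 4.194 × 10.67 × 0.02351 = 1.05207
TRY→AED→JPY→TRY: 0.1324 × 33.23 × 0.2314 = 1.01808
TRY→JPY→AED→TRY: 4.194 × 0.03148 × 7.393 = 0.97608
Maximum is KRW→AED→JPY→KRW at 1.1807; arbitrage exists.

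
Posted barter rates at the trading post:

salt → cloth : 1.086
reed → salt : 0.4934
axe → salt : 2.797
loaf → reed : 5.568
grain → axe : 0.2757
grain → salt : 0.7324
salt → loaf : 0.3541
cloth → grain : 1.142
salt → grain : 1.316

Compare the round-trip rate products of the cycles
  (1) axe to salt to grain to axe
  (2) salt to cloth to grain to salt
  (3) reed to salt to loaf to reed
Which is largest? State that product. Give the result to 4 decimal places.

(1) 2.797 × 1.316 × 0.2757 = 1.01481
(2) 1.086 × 1.142 × 0.7324 = 0.90833
(3) 0.4934 × 0.3541 × 5.568 = 0.97280
Highest is cycle (1) at 1.0148 (>1, arbitrage).

1.0148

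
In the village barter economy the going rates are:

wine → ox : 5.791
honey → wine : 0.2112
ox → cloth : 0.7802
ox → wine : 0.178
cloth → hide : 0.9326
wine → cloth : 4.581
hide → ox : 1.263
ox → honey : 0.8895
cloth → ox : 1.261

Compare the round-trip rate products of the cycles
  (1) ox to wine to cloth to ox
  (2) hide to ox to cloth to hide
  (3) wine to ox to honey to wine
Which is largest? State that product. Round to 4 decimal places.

(1) 0.178 × 4.581 × 1.261 = 1.02824
(2) 1.263 × 0.7802 × 0.9326 = 0.91898
(3) 5.791 × 0.8895 × 0.2112 = 1.08791
Highest is cycle (3) at 1.0879 (>1, arbitrage).

1.0879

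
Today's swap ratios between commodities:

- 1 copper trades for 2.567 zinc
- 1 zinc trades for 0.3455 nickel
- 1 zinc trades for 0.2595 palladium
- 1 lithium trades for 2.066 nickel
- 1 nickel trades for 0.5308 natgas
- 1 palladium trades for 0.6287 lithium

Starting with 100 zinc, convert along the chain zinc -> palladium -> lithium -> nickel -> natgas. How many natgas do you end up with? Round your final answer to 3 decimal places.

100 zinc × 0.2595 = 25.95 palladium
25.95 palladium × 0.6287 = 16.314765 lithium
16.314765 lithium × 2.066 = 33.70630449 nickel
33.70630449 nickel × 0.5308 = 17.891306423292 natgas

17.891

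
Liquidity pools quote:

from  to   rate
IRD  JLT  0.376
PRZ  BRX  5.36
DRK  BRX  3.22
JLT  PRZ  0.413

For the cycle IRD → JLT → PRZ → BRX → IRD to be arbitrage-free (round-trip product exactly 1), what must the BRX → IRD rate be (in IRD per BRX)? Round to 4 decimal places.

1.2014

Known legs of the cycle: 0.376 × 0.413 × 5.36 = 0.83234368
For no arbitrage the full-cycle product must be 1, so the missing rate is 1 / 0.83234368 ≈ 1.201427.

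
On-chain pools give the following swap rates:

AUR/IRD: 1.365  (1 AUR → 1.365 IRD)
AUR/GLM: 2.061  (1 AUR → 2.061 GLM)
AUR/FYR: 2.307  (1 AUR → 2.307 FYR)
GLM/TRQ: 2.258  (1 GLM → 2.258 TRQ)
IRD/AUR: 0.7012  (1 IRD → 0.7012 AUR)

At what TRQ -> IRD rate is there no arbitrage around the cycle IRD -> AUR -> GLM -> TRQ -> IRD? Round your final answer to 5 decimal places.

0.30645

Known legs of the cycle: 0.7012 × 2.061 × 2.258 = 3.2632010856
For no arbitrage the full-cycle product must be 1, so the missing rate is 1 / 3.2632010856 ≈ 0.3064476.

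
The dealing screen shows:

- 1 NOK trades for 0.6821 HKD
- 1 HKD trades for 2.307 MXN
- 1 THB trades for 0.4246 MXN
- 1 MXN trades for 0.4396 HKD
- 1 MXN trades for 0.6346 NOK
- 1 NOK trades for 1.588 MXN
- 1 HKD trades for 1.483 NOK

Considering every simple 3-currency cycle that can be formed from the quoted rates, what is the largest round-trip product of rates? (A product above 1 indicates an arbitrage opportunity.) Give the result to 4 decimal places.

HKD→NOK→MXN→HKD: 1.483 × 1.588 × 0.4396 = 1.03526
HKD→MXN→NOK→HKD: 2.307 × 0.6346 × 0.6821 = 0.99861
Maximum is HKD→NOK→MXN→HKD at 1.0353; arbitrage exists.

1.0353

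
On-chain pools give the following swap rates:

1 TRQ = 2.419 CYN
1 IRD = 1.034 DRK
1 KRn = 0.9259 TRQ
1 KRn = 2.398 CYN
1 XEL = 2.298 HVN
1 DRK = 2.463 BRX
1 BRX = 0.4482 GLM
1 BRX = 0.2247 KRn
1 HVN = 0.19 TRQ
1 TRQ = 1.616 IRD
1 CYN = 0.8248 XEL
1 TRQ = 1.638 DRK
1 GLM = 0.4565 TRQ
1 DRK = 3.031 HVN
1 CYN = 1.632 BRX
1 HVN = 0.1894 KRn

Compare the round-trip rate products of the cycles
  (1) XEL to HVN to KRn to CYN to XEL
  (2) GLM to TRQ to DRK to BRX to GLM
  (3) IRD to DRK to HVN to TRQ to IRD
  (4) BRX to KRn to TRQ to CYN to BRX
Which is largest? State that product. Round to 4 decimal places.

0.9623

(1) 2.298 × 0.1894 × 2.398 × 0.8248 = 0.86085
(2) 0.4565 × 1.638 × 2.463 × 0.4482 = 0.82545
(3) 1.034 × 3.031 × 0.19 × 1.616 = 0.96228
(4) 0.2247 × 0.9259 × 2.419 × 1.632 = 0.82134
Highest is cycle (3) at 0.9623 (≤1, no arbitrage).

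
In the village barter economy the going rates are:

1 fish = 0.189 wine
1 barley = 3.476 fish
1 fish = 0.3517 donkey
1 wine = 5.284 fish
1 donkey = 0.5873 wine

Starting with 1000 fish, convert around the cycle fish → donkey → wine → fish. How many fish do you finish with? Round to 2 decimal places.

1091.43

1000 fish × 0.3517 = 351.7 donkey
351.7 donkey × 0.5873 = 206.55341 wine
206.55341 wine × 5.284 = 1091.42821844 fish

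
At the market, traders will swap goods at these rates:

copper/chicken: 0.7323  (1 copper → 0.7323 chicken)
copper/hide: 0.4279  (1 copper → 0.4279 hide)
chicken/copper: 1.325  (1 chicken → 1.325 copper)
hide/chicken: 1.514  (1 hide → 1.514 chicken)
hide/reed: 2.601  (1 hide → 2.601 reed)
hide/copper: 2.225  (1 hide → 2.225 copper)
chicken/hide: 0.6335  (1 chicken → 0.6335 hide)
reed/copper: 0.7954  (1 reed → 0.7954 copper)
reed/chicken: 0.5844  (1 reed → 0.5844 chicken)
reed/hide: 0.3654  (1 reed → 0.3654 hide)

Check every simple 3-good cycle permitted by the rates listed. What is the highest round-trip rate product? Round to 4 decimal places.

1.0322

chicken→hide→copper→chicken: 0.6335 × 2.225 × 0.7323 = 1.03220
chicken→hide→reed→chicken: 0.6335 × 2.601 × 0.5844 = 0.96294
reed→copper→hide→reed: 0.7954 × 0.4279 × 2.601 = 0.88525
chicken→copper→hide→chicken: 1.325 × 0.4279 × 1.514 = 0.85839
Maximum is chicken→hide→copper→chicken at 1.0322; arbitrage exists.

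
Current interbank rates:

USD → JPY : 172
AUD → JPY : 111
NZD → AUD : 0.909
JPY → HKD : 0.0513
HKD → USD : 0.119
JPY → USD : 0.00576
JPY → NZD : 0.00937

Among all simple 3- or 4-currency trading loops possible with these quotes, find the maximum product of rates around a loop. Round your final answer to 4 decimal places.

USD→JPY→HKD→USD: 172 × 0.0513 × 0.119 = 1.05001
JPY→NZD→AUD→JPY: 0.00937 × 0.909 × 111 = 0.94542
Maximum is USD→JPY→HKD→USD at 1.0500; arbitrage exists.

1.0500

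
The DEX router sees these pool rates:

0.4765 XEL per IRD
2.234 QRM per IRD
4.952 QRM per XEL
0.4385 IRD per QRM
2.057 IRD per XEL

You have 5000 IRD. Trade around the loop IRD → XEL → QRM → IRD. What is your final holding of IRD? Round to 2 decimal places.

5000 IRD × 0.4765 = 2382.5 XEL
2382.5 XEL × 4.952 = 11798.14 QRM
11798.14 QRM × 0.4385 = 5173.48439 IRD

5173.48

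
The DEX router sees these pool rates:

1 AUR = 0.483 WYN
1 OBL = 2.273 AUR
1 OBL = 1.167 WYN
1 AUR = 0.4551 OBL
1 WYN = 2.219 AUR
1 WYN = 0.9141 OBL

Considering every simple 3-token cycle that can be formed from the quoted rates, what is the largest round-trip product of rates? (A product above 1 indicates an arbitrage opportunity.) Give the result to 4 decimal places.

1.1785

AUR→OBL→WYN→AUR: 0.4551 × 1.167 × 2.219 = 1.17851
AUR→WYN→OBL→AUR: 0.483 × 0.9141 × 2.273 = 1.00355
Maximum is AUR→OBL→WYN→AUR at 1.1785; arbitrage exists.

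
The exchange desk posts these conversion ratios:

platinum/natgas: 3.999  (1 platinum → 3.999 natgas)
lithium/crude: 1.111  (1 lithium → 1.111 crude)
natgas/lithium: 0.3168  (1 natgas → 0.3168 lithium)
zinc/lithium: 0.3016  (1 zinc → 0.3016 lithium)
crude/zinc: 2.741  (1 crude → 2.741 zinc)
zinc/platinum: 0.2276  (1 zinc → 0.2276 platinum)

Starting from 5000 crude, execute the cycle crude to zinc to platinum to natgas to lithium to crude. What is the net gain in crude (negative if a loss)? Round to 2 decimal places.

5000 crude × 2.741 = 13705 zinc
13705 zinc × 0.2276 = 3119.258 platinum
3119.258 platinum × 3.999 = 12473.912742 natgas
12473.912742 natgas × 0.3168 = 3951.7355566656 lithium
3951.7355566656 lithium × 1.111 = 4390.3782034554816 crude
Net change: 4390.3782034554816 − 5000 = -609.6217965445184 crude

-609.62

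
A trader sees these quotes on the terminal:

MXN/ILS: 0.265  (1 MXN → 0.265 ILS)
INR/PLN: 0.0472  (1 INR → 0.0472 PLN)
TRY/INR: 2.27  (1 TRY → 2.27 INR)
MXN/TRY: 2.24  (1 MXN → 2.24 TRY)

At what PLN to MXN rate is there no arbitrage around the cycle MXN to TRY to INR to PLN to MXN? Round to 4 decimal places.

4.1666

Known legs of the cycle: 2.24 × 2.27 × 0.0472 = 0.24000256
For no arbitrage the full-cycle product must be 1, so the missing rate is 1 / 0.24000256 ≈ 4.166622.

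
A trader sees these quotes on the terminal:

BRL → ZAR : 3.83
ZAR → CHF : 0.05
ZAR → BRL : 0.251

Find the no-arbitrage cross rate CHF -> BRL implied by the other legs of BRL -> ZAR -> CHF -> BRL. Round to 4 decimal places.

Known legs of the cycle: 3.83 × 0.05 = 0.1915
For no arbitrage the full-cycle product must be 1, so the missing rate is 1 / 0.1915 ≈ 5.221932.

5.2219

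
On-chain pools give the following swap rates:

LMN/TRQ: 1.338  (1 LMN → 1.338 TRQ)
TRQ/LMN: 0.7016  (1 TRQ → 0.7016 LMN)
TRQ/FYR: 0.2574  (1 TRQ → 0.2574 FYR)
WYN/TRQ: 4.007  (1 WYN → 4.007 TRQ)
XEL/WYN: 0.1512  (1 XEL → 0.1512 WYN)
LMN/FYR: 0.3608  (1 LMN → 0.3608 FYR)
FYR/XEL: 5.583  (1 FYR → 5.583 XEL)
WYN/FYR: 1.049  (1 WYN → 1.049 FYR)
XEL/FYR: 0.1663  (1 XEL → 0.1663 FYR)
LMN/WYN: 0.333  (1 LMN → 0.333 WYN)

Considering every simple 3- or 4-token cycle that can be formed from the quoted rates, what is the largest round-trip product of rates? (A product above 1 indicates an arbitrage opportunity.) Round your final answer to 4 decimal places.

LMN→WYN→TRQ→LMN: 0.333 × 4.007 × 0.7016 = 0.93617
WYN→FYR→XEL→WYN: 1.049 × 5.583 × 0.1512 = 0.88551
WYN→TRQ→FYR→XEL→WYN: 4.007 × 0.2574 × 5.583 × 0.1512 = 0.87066
Maximum is LMN→WYN→TRQ→LMN at 0.9362; no arbitrage — every cycle loses value.

0.9362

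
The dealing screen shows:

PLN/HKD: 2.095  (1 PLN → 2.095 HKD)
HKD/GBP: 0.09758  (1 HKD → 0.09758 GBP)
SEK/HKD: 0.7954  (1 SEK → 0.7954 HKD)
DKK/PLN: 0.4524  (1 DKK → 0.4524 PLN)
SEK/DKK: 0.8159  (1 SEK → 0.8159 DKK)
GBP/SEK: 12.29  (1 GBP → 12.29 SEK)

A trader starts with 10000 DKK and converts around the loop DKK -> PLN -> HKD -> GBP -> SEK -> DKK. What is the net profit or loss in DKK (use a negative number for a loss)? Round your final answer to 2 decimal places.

10000 DKK × 0.4524 = 4524 PLN
4524 PLN × 2.095 = 9477.78 HKD
9477.78 HKD × 0.09758 = 924.8417724 GBP
924.8417724 GBP × 12.29 = 11366.305382796 SEK
11366.305382796 SEK × 0.8159 = 9273.7685618232564 DKK
Net change: 9273.7685618232564 − 10000 = -726.2314381767436 DKK

-726.23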